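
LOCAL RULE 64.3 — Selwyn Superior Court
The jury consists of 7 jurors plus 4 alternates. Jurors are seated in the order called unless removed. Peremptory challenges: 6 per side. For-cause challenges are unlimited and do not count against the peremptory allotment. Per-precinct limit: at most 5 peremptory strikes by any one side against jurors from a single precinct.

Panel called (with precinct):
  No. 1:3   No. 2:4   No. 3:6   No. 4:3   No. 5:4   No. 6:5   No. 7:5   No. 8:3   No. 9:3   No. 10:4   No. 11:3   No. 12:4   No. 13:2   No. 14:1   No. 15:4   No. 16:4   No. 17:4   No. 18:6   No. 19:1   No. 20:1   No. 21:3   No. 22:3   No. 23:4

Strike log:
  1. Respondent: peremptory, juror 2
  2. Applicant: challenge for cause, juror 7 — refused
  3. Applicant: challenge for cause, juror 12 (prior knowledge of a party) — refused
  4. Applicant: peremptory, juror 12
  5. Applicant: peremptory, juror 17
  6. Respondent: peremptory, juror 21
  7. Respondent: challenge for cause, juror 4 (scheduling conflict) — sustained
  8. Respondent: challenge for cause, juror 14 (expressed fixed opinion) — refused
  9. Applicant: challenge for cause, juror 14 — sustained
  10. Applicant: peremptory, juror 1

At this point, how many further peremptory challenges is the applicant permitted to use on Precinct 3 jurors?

3

Applicant peremptories so far: #12, #17, #1 — 3 of 6 used, 3 left overall.
Against Precinct 3: #1 — 1 used; per-precinct cap 5 leaves 4.
Binding limit: min(3, 4) = 3.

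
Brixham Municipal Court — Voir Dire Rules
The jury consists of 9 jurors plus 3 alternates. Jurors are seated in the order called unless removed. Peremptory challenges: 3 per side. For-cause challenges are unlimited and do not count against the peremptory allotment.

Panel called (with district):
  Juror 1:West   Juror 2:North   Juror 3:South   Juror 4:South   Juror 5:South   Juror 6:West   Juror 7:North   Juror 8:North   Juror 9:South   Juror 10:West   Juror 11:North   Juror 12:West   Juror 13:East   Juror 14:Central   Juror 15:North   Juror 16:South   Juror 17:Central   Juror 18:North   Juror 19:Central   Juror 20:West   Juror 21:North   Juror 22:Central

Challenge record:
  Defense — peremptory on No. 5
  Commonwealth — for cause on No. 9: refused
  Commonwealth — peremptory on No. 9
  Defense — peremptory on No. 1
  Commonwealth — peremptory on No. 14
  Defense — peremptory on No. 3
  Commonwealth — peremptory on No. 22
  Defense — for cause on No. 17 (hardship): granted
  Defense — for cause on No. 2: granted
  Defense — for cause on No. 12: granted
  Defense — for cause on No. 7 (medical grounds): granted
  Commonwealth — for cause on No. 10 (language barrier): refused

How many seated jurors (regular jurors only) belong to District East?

1

Removed: #1, #2, #3, #5, #7, #9, #12, #14, #17, #22.
Seated jurors 1–9: #4, #6, #8, #10, #11, #13, #15, #16, #18 (alternates #19, #20, #21 not counted).
Of those, in District East: #13 → 1.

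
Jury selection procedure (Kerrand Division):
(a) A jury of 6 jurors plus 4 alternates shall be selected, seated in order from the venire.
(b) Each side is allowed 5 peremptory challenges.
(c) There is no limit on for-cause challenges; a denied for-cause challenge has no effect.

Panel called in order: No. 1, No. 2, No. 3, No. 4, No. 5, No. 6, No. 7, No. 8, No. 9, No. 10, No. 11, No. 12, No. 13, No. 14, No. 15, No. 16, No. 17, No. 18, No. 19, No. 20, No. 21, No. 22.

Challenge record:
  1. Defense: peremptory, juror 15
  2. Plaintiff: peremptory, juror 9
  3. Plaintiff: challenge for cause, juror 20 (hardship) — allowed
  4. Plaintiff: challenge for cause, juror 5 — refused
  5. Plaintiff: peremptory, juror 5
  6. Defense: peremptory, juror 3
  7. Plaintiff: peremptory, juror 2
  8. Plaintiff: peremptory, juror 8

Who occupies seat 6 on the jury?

11

Removed: #2, #3, #5, #8, #9, #15, #20.
Seating in order: seats 1–6 → #1, #4, #6, #7, #10, #11; alternates → #12, #13, #14, #16.
So seat 6 is #11.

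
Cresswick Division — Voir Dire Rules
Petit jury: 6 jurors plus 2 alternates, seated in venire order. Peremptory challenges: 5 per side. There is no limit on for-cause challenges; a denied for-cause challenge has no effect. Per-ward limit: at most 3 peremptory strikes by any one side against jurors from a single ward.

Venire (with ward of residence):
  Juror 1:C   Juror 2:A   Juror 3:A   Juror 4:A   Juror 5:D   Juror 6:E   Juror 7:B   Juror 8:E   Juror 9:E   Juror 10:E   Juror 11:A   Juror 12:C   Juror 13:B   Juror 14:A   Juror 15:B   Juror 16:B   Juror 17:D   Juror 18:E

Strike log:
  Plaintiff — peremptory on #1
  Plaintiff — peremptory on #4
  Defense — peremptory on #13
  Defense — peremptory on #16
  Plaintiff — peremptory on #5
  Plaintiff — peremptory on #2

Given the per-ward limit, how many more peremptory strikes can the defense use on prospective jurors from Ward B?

Defense peremptories so far: #13, #16 — 2 of 5 used, 3 left overall.
Against Ward B: #13, #16 — 2 used; per-ward cap 3 leaves 1.
Binding limit: min(3, 1) = 1.

1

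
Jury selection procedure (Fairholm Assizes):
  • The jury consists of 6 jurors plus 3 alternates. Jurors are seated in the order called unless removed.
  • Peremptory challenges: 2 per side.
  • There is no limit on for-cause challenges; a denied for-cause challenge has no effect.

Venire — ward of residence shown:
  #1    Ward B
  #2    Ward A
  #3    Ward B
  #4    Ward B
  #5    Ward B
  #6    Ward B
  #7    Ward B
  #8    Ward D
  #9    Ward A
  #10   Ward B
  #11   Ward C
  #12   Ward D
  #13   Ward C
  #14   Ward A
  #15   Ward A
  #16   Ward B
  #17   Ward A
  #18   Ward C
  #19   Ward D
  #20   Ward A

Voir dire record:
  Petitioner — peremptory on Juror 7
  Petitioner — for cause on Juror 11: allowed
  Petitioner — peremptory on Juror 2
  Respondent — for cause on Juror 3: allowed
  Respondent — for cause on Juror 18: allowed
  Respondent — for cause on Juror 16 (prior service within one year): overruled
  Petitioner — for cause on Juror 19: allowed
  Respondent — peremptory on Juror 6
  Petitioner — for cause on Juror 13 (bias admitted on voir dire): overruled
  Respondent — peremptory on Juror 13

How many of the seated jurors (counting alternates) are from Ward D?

2

Removed: #2, #3, #6, #7, #11, #13, #18, #19.
Seated (9 incl. alternates): #1, #4, #5, #8, #9, #10, #12, #14, #15.
Of those, in Ward D: #8, #12 → 2.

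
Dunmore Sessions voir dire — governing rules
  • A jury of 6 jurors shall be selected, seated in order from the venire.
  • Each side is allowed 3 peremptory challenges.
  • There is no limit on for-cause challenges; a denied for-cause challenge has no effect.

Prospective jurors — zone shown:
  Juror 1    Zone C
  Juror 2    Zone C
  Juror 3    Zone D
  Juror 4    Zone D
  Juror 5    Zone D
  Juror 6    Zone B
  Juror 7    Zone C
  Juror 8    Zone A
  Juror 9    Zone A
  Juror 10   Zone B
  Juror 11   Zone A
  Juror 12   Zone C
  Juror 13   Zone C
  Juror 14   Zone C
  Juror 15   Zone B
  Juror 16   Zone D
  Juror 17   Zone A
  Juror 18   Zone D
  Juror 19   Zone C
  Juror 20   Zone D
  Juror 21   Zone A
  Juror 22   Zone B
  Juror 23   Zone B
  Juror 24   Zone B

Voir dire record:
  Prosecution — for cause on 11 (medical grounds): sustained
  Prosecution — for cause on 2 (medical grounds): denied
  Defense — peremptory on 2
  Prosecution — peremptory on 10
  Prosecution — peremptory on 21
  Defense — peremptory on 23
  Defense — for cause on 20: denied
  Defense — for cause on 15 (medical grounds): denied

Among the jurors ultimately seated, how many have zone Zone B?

Removed: #2, #10, #11, #21, #23.
Seated jurors 1–6: #1, #3, #4, #5, #6, #7.
Of those, in Zone B: #6 → 1.

1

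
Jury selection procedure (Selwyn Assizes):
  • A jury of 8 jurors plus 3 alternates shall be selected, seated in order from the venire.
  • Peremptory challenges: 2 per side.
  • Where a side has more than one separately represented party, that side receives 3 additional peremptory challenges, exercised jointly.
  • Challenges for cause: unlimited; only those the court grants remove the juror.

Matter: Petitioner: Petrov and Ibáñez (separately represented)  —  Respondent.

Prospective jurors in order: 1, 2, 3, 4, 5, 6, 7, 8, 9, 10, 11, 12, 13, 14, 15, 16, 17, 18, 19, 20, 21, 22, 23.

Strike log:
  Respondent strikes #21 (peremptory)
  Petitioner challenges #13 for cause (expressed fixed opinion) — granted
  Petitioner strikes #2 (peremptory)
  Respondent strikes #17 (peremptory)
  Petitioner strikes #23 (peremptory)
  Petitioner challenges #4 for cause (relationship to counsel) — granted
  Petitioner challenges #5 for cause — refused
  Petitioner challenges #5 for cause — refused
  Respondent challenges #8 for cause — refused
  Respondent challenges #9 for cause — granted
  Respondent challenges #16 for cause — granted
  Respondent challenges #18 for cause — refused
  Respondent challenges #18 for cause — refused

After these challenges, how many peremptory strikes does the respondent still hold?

0

Respondent allotment: 2.
Respondent peremptories used: #21, #17 — 2 (for-cause on #8, #9, #16, #18, #18 don't count).
Remaining: 2 − 2 = 0.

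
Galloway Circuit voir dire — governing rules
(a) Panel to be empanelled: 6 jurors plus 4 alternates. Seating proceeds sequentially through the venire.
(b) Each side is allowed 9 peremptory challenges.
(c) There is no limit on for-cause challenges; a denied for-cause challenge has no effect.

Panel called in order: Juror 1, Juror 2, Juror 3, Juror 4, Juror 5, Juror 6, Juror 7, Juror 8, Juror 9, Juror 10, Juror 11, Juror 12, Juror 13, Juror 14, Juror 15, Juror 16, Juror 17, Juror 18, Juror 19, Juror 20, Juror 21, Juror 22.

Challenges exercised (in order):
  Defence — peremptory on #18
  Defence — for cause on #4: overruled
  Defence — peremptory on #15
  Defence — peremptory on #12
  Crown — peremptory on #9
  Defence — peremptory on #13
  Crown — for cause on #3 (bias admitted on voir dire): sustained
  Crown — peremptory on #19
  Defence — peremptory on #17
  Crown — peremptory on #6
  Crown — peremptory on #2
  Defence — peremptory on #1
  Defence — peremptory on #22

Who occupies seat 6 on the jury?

11

Removed: #1, #2, #3, #6, #9, #12, #13, #15, #17, #18, #19, #22. (#4 stays — for-cause denied.)
Seating in order: seats 1–6 → #4, #5, #7, #8, #10, #11; alternates → #14, #16, #20, #21.
So seat 6 is #11.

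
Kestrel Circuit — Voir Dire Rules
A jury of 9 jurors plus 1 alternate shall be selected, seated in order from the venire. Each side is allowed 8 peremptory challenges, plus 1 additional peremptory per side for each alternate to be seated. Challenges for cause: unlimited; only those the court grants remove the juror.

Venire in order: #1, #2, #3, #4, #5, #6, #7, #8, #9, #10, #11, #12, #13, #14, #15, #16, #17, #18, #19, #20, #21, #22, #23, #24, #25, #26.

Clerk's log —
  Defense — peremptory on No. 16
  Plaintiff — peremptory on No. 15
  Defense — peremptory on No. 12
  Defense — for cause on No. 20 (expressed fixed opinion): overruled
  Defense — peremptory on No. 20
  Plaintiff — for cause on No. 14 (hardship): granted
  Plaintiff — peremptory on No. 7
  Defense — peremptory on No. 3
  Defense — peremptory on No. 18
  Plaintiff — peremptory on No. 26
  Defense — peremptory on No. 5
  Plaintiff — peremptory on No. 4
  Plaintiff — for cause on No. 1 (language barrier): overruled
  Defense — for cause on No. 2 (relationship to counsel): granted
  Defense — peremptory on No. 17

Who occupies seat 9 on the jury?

Removed: #2, #3, #4, #5, #7, #12, #14, #15, #16, #17, #18, #20, #26. (#1 stays — for-cause denied.)
Seating in order: seats 1–9 → #1, #6, #8, #9, #10, #11, #13, #19, #21; alternates → #22.
So seat 9 is #21.

21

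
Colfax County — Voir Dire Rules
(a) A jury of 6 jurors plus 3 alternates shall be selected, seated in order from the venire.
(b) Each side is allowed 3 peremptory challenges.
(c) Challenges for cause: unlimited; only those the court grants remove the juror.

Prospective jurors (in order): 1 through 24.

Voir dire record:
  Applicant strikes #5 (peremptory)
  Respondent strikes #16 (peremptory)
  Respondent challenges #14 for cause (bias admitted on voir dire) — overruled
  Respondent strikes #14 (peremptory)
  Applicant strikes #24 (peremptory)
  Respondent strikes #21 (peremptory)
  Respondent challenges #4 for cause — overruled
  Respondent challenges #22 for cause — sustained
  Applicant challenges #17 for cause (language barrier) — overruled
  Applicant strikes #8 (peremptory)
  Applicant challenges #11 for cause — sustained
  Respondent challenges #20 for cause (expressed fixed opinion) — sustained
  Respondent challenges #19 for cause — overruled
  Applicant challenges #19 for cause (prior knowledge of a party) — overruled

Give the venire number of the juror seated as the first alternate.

Removed: #5, #8, #11, #14, #16, #20, #21, #22, #24. (#4, #17, #19 stay — for-cause denied.)
Seating in order: seats 1–6 → #1, #2, #3, #4, #6, #7; alternates → #9, #10, #12.
So alternate 1 is #9.

9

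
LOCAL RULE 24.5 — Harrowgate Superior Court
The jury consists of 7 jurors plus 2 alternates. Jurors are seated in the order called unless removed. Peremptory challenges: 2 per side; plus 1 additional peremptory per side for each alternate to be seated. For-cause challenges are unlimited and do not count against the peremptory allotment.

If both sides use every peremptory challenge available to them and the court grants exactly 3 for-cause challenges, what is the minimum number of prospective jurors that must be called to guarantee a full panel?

20

Seats to fill: 7 + 2 alternates = 9.
Peremptories: 2 + 1×2 = 4 per side × 2 sides = 8.
For-cause removals: 3.
Minimum venire: 9 + 8 + 3 = 20.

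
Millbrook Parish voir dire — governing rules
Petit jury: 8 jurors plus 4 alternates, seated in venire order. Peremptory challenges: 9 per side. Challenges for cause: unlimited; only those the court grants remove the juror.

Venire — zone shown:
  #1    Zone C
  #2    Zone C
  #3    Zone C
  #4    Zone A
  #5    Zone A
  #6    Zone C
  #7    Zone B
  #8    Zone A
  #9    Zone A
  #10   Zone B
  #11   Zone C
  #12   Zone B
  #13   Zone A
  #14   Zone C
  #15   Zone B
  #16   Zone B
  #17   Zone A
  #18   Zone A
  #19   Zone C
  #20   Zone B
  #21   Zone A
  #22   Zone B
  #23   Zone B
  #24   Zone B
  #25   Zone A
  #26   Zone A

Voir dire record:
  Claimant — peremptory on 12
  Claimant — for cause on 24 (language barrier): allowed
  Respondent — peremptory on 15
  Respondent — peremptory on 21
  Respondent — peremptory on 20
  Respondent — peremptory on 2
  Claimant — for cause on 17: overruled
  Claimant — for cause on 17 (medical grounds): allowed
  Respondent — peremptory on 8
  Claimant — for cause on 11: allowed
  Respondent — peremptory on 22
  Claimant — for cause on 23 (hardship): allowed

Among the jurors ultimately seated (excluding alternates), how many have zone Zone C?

Removed: #2, #8, #11, #12, #15, #17, #20, #21, #22, #23, #24.
Seated jurors 1–8: #1, #3, #4, #5, #6, #7, #9, #10 (alternates #13, #14, #16, #18 not counted).
Of those, in Zone C: #1, #3, #6 → 3.

3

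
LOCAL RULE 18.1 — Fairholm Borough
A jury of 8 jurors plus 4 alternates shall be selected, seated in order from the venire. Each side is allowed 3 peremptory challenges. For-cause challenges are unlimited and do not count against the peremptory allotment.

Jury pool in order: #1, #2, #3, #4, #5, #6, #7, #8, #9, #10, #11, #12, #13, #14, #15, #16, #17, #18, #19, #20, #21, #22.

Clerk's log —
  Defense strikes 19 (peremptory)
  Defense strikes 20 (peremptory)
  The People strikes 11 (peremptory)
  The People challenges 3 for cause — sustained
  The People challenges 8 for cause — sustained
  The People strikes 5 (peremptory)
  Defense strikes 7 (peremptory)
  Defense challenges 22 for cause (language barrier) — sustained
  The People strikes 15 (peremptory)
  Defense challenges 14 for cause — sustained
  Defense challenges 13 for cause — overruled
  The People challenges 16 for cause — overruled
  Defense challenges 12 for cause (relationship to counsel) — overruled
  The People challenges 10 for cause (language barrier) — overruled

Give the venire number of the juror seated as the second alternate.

17

Removed: #3, #5, #7, #8, #11, #14, #15, #19, #20, #22. (#10, #12, #13, #16 stay — for-cause denied.)
Filling seats in venire order through position 10: #1, #2, #4, #6, #9, #10, #12, #13, #16, #17.
So alternate 2 is #17.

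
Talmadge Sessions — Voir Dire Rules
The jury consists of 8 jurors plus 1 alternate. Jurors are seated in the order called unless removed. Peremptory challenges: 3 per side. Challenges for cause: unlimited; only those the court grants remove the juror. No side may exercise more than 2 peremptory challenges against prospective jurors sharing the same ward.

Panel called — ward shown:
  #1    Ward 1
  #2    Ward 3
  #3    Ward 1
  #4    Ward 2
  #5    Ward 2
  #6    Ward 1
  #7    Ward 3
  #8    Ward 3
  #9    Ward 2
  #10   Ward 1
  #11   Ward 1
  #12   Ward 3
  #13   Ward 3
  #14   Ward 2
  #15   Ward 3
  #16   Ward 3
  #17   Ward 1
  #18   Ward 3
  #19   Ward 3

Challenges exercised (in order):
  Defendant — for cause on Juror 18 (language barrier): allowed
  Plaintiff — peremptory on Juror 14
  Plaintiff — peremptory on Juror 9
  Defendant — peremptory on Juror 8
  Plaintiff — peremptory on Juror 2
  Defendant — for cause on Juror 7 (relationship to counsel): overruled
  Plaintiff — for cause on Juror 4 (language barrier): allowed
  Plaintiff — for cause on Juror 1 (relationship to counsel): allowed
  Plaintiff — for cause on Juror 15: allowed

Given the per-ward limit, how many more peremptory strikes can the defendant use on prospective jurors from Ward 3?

Defendant peremptories so far: #8 — 1 of 3 used, 2 left overall.
Against Ward 3: #8 — 1 used; per-ward cap 2 leaves 1.
Binding limit: min(2, 1) = 1.

1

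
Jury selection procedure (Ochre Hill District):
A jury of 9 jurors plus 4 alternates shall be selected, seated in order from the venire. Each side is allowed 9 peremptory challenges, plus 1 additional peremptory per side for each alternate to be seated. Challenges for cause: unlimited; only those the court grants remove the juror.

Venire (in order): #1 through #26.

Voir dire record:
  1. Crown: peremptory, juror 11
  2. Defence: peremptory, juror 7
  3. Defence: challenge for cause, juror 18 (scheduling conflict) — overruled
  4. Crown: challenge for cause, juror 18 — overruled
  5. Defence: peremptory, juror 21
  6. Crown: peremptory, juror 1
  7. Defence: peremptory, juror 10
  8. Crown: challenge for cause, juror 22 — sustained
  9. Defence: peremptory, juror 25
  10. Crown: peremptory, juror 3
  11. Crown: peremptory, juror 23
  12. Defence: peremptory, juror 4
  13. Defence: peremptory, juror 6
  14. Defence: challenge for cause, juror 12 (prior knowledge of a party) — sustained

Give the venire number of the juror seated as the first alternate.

18

Removed: #1, #3, #4, #6, #7, #10, #11, #12, #21, #22, #23, #25. (#18 stays — for-cause denied.)
Seating in order: seats 1–9 → #2, #5, #8, #9, #13, #14, #15, #16, #17; alternates → #18, #19, #20, #24.
So alternate 1 is #18.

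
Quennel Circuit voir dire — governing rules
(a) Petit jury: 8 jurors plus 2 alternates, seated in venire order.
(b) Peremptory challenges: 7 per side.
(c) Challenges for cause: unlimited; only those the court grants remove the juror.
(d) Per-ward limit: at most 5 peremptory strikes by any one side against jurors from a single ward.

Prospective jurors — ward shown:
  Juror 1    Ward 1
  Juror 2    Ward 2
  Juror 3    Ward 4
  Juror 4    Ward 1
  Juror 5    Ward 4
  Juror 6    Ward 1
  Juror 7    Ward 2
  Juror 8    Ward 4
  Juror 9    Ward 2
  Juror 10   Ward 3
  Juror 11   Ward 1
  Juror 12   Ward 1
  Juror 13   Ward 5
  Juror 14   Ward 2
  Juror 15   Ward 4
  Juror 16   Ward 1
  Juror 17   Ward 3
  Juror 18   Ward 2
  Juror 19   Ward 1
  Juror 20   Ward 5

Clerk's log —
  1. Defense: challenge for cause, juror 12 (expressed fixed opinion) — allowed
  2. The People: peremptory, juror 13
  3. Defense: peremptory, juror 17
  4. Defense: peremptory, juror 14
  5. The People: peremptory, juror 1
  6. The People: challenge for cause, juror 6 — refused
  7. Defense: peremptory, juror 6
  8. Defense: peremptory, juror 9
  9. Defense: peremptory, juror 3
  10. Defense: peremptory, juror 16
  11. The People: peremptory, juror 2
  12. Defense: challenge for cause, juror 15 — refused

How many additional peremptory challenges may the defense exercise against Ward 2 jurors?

Defense peremptories so far: #17, #14, #6, #9, #3, #16 — 6 of 7 used, 1 left overall.
Against Ward 2: #14, #9 — 2 used; per-ward cap 5 leaves 3.
Binding limit: min(1, 3) = 1.

1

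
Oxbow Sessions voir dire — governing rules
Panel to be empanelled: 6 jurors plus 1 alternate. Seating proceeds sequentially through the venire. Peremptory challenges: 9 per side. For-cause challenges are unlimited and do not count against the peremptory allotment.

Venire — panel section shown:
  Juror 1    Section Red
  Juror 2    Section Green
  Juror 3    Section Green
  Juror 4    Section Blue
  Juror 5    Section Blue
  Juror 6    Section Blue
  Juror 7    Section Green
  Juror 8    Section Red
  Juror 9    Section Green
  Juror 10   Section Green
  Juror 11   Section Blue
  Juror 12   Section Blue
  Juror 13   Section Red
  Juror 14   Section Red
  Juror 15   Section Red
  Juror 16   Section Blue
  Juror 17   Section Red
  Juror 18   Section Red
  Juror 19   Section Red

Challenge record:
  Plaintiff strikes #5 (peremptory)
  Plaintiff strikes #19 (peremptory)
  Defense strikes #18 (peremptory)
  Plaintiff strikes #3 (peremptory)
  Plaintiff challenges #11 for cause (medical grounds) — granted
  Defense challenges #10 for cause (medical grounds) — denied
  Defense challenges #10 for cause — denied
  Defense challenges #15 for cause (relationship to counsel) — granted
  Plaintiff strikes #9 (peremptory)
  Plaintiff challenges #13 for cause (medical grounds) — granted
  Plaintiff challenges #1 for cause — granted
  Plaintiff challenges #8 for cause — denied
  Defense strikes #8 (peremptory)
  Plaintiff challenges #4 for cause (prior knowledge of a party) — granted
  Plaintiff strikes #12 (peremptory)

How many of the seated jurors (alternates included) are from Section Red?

Removed: #1, #3, #4, #5, #8, #9, #11, #12, #13, #15, #18, #19.
Seated (7 incl. alternates): #2, #6, #7, #10, #14, #16, #17.
Of those, in Section Red: #14, #17 → 2.

2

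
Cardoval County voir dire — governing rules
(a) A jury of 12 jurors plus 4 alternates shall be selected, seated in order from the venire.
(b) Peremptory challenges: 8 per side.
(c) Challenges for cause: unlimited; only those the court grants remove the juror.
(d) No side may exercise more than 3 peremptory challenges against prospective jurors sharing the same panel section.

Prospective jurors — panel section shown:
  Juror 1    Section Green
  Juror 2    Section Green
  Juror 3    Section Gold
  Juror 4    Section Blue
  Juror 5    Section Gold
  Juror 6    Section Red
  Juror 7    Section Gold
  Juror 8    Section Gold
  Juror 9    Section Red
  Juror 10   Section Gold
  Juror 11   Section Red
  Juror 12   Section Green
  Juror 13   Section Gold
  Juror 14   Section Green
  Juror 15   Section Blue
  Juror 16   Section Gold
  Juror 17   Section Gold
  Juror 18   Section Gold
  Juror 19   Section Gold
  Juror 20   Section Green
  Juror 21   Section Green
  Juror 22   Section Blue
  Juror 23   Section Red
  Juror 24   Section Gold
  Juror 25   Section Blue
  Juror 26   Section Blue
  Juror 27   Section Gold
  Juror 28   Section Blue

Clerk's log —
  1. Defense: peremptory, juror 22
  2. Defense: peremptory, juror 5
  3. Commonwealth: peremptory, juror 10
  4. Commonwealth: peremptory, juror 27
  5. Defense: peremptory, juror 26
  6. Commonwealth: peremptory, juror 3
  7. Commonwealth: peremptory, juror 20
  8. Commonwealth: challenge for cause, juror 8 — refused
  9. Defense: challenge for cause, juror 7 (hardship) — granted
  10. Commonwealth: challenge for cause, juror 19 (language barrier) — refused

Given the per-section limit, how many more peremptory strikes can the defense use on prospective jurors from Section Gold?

2

Defense peremptories so far: #22, #5, #26 — 3 of 8 used, 5 left overall.
Against Section Gold: #5 — 1 used; per-section cap 3 leaves 2.
Binding limit: min(5, 2) = 2.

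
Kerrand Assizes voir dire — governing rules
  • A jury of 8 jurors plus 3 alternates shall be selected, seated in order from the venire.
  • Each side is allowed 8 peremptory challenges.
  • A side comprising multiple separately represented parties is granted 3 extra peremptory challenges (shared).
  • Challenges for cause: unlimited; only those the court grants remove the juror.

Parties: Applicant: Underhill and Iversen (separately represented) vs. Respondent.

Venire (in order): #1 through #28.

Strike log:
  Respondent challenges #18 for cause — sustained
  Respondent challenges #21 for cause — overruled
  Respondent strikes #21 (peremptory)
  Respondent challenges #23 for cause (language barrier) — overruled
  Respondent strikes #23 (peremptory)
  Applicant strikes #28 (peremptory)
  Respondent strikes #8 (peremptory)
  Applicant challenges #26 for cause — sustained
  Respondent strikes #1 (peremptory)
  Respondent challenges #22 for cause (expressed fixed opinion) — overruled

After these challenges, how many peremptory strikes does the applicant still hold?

Applicant allotment: 8 base + 3 multi-party = 11.
Applicant peremptories used: #28 — 1 (the for-cause on #26 doesn't count).
Remaining: 11 − 1 = 10.

10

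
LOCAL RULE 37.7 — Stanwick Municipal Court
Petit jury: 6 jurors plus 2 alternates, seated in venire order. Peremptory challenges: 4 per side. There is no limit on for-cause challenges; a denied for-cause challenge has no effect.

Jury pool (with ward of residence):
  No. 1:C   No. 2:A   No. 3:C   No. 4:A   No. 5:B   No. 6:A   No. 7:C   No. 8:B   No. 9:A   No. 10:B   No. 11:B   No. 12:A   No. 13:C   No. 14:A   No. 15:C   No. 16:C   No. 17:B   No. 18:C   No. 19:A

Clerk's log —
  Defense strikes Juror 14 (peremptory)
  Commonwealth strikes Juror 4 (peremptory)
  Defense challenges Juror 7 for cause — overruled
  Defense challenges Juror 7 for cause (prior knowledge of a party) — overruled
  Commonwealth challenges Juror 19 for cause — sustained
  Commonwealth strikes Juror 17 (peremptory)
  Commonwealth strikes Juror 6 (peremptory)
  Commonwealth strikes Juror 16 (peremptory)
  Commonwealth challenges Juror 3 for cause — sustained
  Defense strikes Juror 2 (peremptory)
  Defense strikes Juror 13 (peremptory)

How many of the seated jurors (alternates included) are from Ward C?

2

Removed: #2, #3, #4, #6, #13, #14, #16, #17, #19.
Seated (8 incl. alternates): #1, #5, #7, #8, #9, #10, #11, #12.
Of those, in Ward C: #1, #7 → 2.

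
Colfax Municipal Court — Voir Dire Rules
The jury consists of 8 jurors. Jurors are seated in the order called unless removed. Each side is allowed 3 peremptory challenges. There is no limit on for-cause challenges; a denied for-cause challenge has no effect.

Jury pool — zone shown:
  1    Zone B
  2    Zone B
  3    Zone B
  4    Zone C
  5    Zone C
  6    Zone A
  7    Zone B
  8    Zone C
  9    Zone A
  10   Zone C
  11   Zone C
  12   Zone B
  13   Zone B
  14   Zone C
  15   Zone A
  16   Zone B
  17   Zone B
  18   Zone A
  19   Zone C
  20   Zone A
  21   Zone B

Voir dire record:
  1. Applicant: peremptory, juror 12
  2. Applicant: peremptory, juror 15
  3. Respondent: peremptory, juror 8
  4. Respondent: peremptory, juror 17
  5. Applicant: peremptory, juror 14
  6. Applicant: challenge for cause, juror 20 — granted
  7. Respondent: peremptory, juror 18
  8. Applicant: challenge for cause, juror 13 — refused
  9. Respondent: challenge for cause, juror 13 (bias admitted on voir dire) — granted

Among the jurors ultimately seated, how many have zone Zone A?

2

Removed: #8, #12, #13, #14, #15, #17, #18, #20.
Seated jurors 1–8: #1, #2, #3, #4, #5, #6, #7, #9.
Of those, in Zone A: #6, #9 → 2.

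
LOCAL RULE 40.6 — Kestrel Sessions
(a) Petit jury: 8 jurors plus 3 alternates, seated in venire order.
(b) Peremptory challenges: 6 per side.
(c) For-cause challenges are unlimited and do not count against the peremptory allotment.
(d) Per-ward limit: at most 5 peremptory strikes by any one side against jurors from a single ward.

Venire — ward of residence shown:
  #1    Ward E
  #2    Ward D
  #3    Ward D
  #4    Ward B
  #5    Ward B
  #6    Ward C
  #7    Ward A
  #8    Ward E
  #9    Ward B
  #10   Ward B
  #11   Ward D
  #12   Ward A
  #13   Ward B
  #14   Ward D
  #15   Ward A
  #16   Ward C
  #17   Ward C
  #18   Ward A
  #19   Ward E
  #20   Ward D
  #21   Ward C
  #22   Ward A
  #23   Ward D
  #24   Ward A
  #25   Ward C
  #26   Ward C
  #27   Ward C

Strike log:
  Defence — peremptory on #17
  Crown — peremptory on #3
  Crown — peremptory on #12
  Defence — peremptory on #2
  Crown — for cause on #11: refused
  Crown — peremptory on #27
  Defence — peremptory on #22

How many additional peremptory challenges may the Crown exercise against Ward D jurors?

3

Crown peremptories so far: #3, #12, #27 — 3 of 6 used, 3 left overall.
Against Ward D: #3 — 1 used; per-ward cap 5 leaves 4.
Binding limit: min(3, 4) = 3.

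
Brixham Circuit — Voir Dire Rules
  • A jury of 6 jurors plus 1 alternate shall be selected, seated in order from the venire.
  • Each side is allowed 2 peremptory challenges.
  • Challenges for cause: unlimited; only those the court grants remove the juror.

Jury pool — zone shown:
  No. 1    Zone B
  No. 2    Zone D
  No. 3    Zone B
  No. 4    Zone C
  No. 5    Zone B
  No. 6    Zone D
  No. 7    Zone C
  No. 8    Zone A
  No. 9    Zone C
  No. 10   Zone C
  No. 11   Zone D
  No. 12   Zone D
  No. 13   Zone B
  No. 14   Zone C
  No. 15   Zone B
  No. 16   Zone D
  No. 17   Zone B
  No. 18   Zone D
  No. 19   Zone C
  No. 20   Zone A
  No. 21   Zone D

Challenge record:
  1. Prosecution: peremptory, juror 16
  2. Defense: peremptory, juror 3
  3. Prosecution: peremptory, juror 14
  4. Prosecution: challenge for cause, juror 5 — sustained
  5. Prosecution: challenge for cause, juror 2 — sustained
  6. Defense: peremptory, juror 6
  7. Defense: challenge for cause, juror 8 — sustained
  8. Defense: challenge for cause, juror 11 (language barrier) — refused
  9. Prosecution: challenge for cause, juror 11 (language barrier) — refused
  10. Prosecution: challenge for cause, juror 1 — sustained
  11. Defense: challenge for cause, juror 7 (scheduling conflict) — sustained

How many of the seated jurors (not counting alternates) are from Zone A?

0

Removed: #1, #2, #3, #5, #6, #7, #8, #14, #16.
Seated jurors 1–6: #4, #9, #10, #11, #12, #13 (alternates #15 not counted).
None of those are in Zone A → 0.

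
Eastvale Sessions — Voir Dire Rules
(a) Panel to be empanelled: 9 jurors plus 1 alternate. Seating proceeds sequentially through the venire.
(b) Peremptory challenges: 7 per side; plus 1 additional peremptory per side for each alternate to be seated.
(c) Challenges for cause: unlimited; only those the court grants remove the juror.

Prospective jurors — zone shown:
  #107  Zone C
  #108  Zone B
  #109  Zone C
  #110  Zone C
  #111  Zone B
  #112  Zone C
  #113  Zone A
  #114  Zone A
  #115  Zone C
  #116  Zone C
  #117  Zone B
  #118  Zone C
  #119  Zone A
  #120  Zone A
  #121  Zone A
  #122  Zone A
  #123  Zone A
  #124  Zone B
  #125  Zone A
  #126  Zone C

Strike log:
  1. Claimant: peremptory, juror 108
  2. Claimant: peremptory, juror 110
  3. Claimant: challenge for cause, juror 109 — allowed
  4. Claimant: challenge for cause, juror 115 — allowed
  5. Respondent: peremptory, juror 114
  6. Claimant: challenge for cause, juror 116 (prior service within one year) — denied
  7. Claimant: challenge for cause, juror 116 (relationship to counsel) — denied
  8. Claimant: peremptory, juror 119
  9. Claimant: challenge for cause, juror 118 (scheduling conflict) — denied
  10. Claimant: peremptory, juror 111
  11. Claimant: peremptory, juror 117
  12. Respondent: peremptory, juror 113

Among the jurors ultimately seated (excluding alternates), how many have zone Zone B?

1

Removed: #108, #109, #110, #111, #113, #114, #115, #117, #119.
Seated jurors 1–9: #107, #112, #116, #118, #120, #121, #122, #123, #124 (alternates #125 not counted).
Of those, in Zone B: #124 → 1.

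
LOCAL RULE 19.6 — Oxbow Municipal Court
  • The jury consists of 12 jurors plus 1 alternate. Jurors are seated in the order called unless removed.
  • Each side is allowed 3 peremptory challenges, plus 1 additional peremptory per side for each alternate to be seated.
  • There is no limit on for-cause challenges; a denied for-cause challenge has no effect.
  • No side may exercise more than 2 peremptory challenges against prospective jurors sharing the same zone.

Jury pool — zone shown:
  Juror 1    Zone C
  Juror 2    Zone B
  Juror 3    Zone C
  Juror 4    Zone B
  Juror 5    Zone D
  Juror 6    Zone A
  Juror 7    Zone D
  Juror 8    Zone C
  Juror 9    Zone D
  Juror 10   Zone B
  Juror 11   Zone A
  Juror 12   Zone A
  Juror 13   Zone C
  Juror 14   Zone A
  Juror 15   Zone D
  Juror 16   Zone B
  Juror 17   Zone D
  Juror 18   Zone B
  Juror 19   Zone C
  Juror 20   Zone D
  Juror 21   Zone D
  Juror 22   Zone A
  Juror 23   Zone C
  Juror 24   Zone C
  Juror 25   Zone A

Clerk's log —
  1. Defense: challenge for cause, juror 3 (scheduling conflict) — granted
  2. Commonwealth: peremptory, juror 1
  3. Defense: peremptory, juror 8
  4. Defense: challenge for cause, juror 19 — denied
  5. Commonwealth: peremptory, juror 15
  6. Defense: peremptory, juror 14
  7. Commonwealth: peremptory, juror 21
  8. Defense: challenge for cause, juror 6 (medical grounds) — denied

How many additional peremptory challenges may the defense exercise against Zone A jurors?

Defense peremptories so far: #8, #14 — 2 of 4 used, 2 left overall.
Against Zone A: #14 — 1 used; per-zone cap 2 leaves 1.
Binding limit: min(2, 1) = 1.

1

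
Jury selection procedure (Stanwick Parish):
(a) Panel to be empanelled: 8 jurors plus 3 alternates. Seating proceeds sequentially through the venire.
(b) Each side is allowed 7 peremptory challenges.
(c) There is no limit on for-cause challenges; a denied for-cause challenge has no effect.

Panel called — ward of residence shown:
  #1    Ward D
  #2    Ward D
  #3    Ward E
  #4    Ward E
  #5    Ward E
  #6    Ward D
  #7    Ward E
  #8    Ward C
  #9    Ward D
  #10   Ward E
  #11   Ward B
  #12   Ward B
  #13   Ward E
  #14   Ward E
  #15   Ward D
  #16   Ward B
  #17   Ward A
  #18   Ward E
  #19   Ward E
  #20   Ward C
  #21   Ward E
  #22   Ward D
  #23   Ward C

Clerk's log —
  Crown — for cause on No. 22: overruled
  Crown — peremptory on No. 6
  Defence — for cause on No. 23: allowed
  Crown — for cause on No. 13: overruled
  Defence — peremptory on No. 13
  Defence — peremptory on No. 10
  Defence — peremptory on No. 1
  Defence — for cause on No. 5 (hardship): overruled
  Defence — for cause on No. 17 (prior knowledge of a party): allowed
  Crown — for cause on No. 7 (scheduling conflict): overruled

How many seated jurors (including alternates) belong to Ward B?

Removed: #1, #6, #10, #13, #17, #23.
Seated (11 incl. alternates): #2, #3, #4, #5, #7, #8, #9, #11, #12, #14, #15.
Of those, in Ward B: #11, #12 → 2.

2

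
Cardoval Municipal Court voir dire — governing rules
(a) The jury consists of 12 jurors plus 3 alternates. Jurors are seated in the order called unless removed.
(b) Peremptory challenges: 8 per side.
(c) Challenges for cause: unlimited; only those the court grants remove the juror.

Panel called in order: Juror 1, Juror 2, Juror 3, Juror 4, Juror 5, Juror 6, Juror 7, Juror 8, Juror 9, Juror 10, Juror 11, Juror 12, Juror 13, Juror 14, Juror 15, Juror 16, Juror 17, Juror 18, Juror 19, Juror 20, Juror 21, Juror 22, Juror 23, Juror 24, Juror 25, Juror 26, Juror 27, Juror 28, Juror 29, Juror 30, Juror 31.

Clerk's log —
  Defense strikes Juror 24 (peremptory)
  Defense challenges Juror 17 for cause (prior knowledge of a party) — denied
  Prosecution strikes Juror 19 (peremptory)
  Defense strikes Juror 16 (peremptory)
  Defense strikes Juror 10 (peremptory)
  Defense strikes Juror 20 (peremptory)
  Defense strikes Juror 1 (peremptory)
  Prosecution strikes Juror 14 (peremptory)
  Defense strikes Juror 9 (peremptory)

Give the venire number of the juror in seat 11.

15

Removed: #1, #9, #10, #14, #16, #19, #20, #24. (#17 stays — for-cause denied.)
Seating in order: seats 1–12 → #2, #3, #4, #5, #6, #7, #8, #11, #12, #13, #15, #17; alternates → #18, #21, #22.
So seat 11 is #15.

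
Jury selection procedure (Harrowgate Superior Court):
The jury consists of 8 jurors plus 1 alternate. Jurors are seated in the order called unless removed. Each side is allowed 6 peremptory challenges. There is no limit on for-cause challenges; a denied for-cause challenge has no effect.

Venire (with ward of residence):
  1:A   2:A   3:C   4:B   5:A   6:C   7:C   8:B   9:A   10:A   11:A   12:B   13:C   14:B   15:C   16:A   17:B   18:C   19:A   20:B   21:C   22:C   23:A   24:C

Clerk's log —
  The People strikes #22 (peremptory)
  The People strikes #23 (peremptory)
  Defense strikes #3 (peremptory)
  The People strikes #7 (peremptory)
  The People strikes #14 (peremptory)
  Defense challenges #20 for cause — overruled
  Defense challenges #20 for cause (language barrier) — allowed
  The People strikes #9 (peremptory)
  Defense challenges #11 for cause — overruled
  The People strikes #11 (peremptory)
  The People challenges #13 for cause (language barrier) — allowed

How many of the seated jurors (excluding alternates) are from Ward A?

Removed: #3, #7, #9, #11, #13, #14, #20, #22, #23.
Seated jurors 1–8: #1, #2, #4, #5, #6, #8, #10, #12 (alternates #15 not counted).
Of those, in Ward A: #1, #2, #5, #10 → 4.

4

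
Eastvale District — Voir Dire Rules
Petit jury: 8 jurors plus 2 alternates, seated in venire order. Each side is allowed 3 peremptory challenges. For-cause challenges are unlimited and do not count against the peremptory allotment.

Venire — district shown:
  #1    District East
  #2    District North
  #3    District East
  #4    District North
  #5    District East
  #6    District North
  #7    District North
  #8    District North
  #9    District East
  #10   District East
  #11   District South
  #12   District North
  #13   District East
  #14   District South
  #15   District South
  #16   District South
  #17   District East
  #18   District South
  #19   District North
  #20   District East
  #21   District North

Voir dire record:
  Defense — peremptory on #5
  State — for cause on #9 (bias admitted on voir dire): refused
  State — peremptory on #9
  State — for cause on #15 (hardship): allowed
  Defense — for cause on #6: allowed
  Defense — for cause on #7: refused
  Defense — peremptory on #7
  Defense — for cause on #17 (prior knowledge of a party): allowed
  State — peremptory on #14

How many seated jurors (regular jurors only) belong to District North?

4

Removed: #5, #6, #7, #9, #14, #15, #17.
Seated jurors 1–8: #1, #2, #3, #4, #8, #10, #11, #12 (alternates #13, #16 not counted).
Of those, in District North: #2, #4, #8, #12 → 4.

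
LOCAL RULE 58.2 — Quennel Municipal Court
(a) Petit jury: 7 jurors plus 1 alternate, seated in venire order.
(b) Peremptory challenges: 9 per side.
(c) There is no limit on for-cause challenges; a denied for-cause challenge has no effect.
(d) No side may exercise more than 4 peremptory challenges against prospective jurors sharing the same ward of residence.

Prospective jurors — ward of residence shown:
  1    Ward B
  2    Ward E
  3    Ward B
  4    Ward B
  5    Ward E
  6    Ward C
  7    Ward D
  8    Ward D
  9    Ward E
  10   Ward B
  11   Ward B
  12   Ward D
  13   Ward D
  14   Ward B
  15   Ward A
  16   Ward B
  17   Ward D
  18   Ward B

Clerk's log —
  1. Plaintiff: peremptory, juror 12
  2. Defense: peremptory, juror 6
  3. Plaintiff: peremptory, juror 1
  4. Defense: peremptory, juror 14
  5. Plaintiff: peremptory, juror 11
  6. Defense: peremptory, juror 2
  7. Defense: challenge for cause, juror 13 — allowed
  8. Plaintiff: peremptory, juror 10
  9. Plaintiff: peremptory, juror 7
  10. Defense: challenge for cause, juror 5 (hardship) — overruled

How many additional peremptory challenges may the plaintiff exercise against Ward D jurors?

2

Plaintiff peremptories so far: #12, #1, #11, #10, #7 — 5 of 9 used, 4 left overall.
Against Ward D: #12, #7 — 2 used; per-ward cap 4 leaves 2.
Binding limit: min(4, 2) = 2.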